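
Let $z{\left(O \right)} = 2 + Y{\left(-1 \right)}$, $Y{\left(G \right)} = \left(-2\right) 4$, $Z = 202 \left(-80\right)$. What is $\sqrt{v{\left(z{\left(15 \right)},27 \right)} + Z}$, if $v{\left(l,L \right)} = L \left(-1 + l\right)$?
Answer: $i \sqrt{16349} \approx 127.86 i$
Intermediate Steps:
$Z = -16160$
$Y{\left(G \right)} = -8$
$z{\left(O \right)} = -6$ ($z{\left(O \right)} = 2 - 8 = -6$)
$\sqrt{v{\left(z{\left(15 \right)},27 \right)} + Z} = \sqrt{27 \left(-1 - 6\right) - 16160} = \sqrt{27 \left(-7\right) - 16160} = \sqrt{-189 - 16160} = \sqrt{-16349} = i \sqrt{16349}$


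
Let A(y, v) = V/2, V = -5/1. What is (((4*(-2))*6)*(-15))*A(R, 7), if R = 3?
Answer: -1800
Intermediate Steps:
V = -5 (V = -5*1 = -5)
A(y, v) = -5/2
(((4*(-2))*6)*(-15))*A(R, 7) = (((4*(-2))*6)*(-15))*(-5/2) = (-8*6*(-15))*(-5/2) = -48*(-15)*(-5/2) = 720*(-5/2) = -1800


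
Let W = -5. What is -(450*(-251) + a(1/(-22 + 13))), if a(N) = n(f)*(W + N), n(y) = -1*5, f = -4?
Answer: 1016320/9 ≈ 1.1292e+5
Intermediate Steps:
n(y) = -5
a(N) = 25 - 5*N (a(N) = -5*(-5 + N) = 25 - 5*N)
-(450*(-251) + a(1/(-22 + 13))) = -(450*(-251) + (25 - 5/(-22 + 13))) = -(-112950 + (25 - 5/(-9))) = -(-112950 + (25 - 5*(-⅑))) = -(-112950 + (25 + 5/9)) = -(-112950 + 230/9) = -1*(-1016320/9) = 1016320/9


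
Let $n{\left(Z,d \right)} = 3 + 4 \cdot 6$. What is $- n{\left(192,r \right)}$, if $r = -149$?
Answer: $-27$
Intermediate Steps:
$n{\left(Z,d \right)} = 27$ ($n{\left(Z,d \right)} = 3 + 24 = 27$)
$- n{\left(192,r \right)} = \left(-1\right) 27 = -27$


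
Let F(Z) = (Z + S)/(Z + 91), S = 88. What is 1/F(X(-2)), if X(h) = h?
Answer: 89/86 ≈ 1.0349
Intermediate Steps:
F(Z) = (88 + Z)/(91 + Z) (F(Z) = (Z + 88)/(Z + 91) = (88 + Z)/(91 + Z))
1/F(X(-2)) = 1/((88 - 2)/(91 - 2)) = 1/(86/89) = 89/86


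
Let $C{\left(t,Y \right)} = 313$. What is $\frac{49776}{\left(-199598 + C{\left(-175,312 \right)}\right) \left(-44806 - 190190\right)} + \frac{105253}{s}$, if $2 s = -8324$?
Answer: $- \frac{410760146344239}{16242613521110} \approx -25.289$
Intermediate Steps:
$s = -4162$ ($s = \frac{1}{2} \left(-8324\right) = -4162$)
$\frac{49776}{\left(-199598 + C{\left(-175,312 \right)}\right) \left(-44806 - 190190\right)} + \frac{105253}{s} = \frac{49776}{\left(-199598 + 313\right) \left(-44806 - 190190\right)} + \frac{105253}{-4162} = \frac{49776}{\left(-199285\right) \left(-234996\right)} + 105253 \left(- \frac{1}{4162}\right) = \frac{49776}{46831177860} - \frac{105253}{4162} = 49776 \cdot \frac{1}{46831177860} - \frac{105253}{4162} = \frac{4148}{3902598155} - \frac{105253}{4162} = - \frac{410760146344239}{16242613521110}$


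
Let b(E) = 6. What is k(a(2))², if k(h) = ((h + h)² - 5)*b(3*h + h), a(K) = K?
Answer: 4356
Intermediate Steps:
k(h) = -30 + 24*h² (k(h) = ((h + h)² - 5)*6 = ((2*h)² - 5)*6 = (4*h² - 5)*6 = (-5 + 4*h²)*6 = -30 + 24*h²)
k(a(2))² = (-30 + 24*2²)² = (-30 + 24*4)² = (-30 + 96)² = 66² = 4356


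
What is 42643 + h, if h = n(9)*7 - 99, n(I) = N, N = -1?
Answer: 42537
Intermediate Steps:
n(I) = -1
h = -106 (h = -1*7 - 99 = -7 - 99 = -106)
42643 + h = 42643 - 106 = 42537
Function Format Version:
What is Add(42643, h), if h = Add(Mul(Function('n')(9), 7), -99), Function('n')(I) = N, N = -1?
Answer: 42537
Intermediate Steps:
Function('n')(I) = -1
h = -106 (h = Add(Mul(-1, 7), -99) = Add(-7, -99) = -106)
Add(42643, h) = Add(42643, -106) = 42537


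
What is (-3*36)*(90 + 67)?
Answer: -16956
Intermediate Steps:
(-3*36)*(90 + 67) = -108*157 = -16956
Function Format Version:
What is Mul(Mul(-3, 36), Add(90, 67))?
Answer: -16956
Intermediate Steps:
Mul(Mul(-3, 36), Add(90, 67)) = Mul(-108, 157) = -16956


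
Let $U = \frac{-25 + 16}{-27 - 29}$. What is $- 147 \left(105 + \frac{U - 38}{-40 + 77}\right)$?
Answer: $- \frac{4524261}{296} \approx -15285.0$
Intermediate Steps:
$U = \frac{9}{56}$ ($U = - \frac{9}{-56} = \left(-9\right) \left(- \frac{1}{56}\right) = \frac{9}{56} \approx 0.16071$)
$- 147 \left(105 + \frac{U - 38}{-40 + 77}\right) = - 147 \left(105 + \frac{\frac{9}{56} - 38}{-40 + 77}\right) = - 147 \left(105 - \frac{2119}{56 \cdot 37}\right) = - 147 \left(105 - \frac{2119}{2072}\right) = \left(-147\right) \frac{215441}{2072} = - \frac{4524261}{296}$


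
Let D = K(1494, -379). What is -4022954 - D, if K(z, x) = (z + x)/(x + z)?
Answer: -4022955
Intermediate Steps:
K(z, x) = 1 (K(z, x) = (x + z)/(x + z) = 1)
D = 1
-4022954 - D = -4022954 - 1*1 = -4022954 - 1 = -4022955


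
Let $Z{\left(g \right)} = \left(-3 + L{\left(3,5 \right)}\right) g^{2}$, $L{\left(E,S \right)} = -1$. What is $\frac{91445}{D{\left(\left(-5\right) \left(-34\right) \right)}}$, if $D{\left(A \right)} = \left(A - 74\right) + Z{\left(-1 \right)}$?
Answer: $\frac{91445}{92} \approx 993.97$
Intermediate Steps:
$Z{\left(g \right)} = - 4 g^{2}$ ($Z{\left(g \right)} = \left(-3 - 1\right) g^{2} = - 4 g^{2}$)
$D{\left(A \right)} = -78 + A$ ($D{\left(A \right)} = \left(A - 74\right) - 4 \left(-1\right)^{2} = \left(-74 + A\right) - 4 = -78 + A$)
$\frac{91445}{D{\left(\left(-5\right) \left(-34\right) \right)}} = \frac{91445}{-78 - -170} = \frac{91445}{-78 + 170} = \frac{91445}{92}$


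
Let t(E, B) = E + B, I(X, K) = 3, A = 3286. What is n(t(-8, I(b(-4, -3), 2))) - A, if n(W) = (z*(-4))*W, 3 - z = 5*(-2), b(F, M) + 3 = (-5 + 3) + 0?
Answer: -3026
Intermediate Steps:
b(F, M) = -5 (b(F, M) = -3 + ((-5 + 3) + 0) = -3 + (-2 + 0) = -3 - 2 = -5)
z = 13 (z = 3 - 5*(-2) = 3 - 1*(-10) = 3 + 10 = 13)
t(E, B) = B + E
n(W) = -52*W (n(W) = (13*(-4))*W = -52*W)
n(t(-8, I(b(-4, -3), 2))) - A = -52*(3 - 8) - 1*3286 = -52*(-5) - 3286 = 260 - 3286 = -3026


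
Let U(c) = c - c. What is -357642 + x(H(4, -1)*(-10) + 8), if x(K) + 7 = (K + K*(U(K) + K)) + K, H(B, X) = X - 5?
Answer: -352889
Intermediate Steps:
U(c) = 0
H(B, X) = -5 + X
x(K) = -7 + K² + 2*K (x(K) = -7 + ((K + K*(0 + K)) + K) = -7 + ((K + K*K) + K) = -7 + ((K + K²) + K) = -7 + (K² + 2*K) = -7 + K² + 2*K)
-357642 + x(H(4, -1)*(-10) + 8) = -357642 + (-7 + ((-5 - 1)*(-10) + 8)² + 2*((-5 - 1)*(-10) + 8)) = -357642 + (-7 + (-6*(-10) + 8)² + 2*(-6*(-10) + 8)) = -357642 + (-7 + (60 + 8)² + 2*(60 + 8)) = -357642 + (-7 + 68² + 2*68) = -357642 + (-7 + 4624 + 136) = -357642 + 4753 = -352889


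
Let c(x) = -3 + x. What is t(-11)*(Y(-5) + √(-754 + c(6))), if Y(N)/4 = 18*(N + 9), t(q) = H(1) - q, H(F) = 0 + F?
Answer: 3456 + 12*I*√751 ≈ 3456.0 + 328.85*I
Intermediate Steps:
H(F) = F
t(q) = 1 - q
Y(N) = 648 + 72*N (Y(N) = 4*(18*(N + 9)) = 4*(18*(9 + N)) = 4*(162 + 18*N) = 648 + 72*N)
t(-11)*(Y(-5) + √(-754 + c(6))) = (1 - 1*(-11))*((648 + 72*(-5)) + √(-754 + (-3 + 6))) = (1 + 11)*((648 - 360) + √(-754 + 3)) = 12*(288 + √(-751)) = 12*(288 + I*√751) = 3456 + 12*I*√751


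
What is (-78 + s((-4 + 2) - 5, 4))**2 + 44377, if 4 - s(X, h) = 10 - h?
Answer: 50777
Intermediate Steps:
s(X, h) = -6 + h (s(X, h) = 4 - (10 - h) = 4 + (-10 + h) = -6 + h)
(-78 + s((-4 + 2) - 5, 4))**2 + 44377 = (-78 + (-6 + 4))**2 + 44377 = (-78 - 2)**2 + 44377 = (-80)**2 + 44377 = 6400 + 44377 = 50777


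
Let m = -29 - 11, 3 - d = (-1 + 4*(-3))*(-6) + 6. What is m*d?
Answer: 3240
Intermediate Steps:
d = -81 (d = 3 - ((-1 + 4*(-3))*(-6) + 6) = 3 - ((-1 - 12)*(-6) + 6) = 3 - (-13*(-6) + 6) = 3 - (78 + 6) = 3 - 1*84 = 3 - 84 = -81)
m = -40
m*d = -40*(-81) = 3240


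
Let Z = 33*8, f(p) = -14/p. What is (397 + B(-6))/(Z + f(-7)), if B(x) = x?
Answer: 391/266 ≈ 1.4699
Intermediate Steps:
Z = 264
(397 + B(-6))/(Z + f(-7)) = (397 - 6)/(264 - 14/(-7)) = 391/(264 - 14*(-⅐)) = 391/(264 + 2) = 391/266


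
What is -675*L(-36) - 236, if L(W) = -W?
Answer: -24536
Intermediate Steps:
-675*L(-36) - 236 = -(-675)*(-36) - 236 = -675*36 - 236 = -24300 - 236 = -24536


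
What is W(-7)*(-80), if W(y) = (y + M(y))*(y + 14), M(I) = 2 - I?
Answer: -1120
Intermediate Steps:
W(y) = 28 + 2*y (W(y) = (y + (2 - y))*(y + 14) = 2*(14 + y) = 28 + 2*y)
W(-7)*(-80) = (28 + 2*(-7))*(-80) = (28 - 14)*(-80) = 14*(-80) = -1120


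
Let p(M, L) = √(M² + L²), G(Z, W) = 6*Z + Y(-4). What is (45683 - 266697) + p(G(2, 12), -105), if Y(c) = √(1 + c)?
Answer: -221014 + √(11166 + 24*I*√3) ≈ -2.2091e+5 + 0.19669*I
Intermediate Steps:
G(Z, W) = 6*Z + I*√3 (G(Z, W) = 6*Z + √(1 - 4) = 6*Z + √(-3) = 6*Z + I*√3)
p(M, L) = √(L² + M²)
(45683 - 266697) + p(G(2, 12), -105) = (45683 - 266697) + √((-105)² + (6*2 + I*√3)²) = -221014 + √(11025 + (12 + I*√3)²)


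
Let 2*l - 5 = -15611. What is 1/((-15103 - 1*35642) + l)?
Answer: -1/58548 ≈ -1.7080e-5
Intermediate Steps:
l = -7803 (l = 5/2 + (½)*(-15611) = 5/2 - 15611/2 = -7803)
1/((-15103 - 1*35642) + l) = 1/((-15103 - 1*35642) - 7803) = 1/((-15103 - 35642) - 7803) = 1/(-50745 - 7803) = 1/(-58548) = -1/58548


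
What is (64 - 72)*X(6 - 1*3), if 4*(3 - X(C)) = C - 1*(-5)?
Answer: -8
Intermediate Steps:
X(C) = 7/4 - C/4 (X(C) = 3 - (C - 1*(-5))/4 = 3 - (C + 5)/4 = 3 - (5 + C)/4 = 3 + (-5/4 - C/4) = 7/4 - C/4)
(64 - 72)*X(6 - 1*3) = (64 - 72)*(7/4 - (6 - 1*3)/4) = -8*(7/4 - (6 - 3)/4) = -8*(7/4 - 1/4*3) = -8*(7/4 - 3/4) = -8*1 = -8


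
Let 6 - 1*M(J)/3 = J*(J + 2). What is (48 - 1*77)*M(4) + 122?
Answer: 1688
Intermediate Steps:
M(J) = 18 - 3*J*(2 + J) (M(J) = 18 - 3*J*(J + 2) = 18 - 3*J*(2 + J))
(48 - 1*77)*M(4) + 122 = (48 - 1*77)*(18 - 6*4 - 3*4**2) + 122 = (48 - 77)*(18 - 24 - 3*16) + 122 = -29*(18 - 24 - 48) + 122 = -29*(-54) + 122 = 1566 + 122 = 1688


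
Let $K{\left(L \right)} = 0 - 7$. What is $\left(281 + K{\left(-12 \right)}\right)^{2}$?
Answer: $75076$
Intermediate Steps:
$K{\left(L \right)} = -7$ ($K{\left(L \right)} = 0 - 7 = -7$)
$\left(281 + K{\left(-12 \right)}\right)^{2} = \left(281 - 7\right)^{2} = 274^{2} = 75076$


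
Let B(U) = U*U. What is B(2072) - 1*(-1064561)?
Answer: 5357745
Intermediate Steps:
B(U) = U²
B(2072) - 1*(-1064561) = 2072² - 1*(-1064561) = 4293184 + 1064561 = 5357745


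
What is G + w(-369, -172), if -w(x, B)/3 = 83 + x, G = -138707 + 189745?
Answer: 51896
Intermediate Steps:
G = 51038
w(x, B) = -249 - 3*x (w(x, B) = -3*(83 + x) = -249 - 3*x)
G + w(-369, -172) = 51038 + (-249 - 3*(-369)) = 51038 + (-249 + 1107) = 51038 + 858 = 51896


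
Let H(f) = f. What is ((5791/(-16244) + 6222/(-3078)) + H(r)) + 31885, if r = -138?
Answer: 264533395673/8333172 ≈ 31745.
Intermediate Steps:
((5791/(-16244) + 6222/(-3078)) + H(r)) + 31885 = ((5791/(-16244) + 6222/(-3078)) - 138) + 31885 = ((5791*(-1/16244) + 6222*(-1/3078)) - 138) + 31885 = ((-5791/16244 - 1037/513) - 138) + 31885 = (-19815811/8333172 - 138) + 31885 = -1169793547/8333172 + 31885 = 264533395673/8333172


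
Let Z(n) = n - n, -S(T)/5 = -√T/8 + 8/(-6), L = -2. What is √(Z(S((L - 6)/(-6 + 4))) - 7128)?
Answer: 18*I*√22 ≈ 84.427*I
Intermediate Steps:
S(T) = 20/3 + 5*√T/8 (S(T) = -5*(-√T/8 + 8/(-6)) = -5*(-√T*(⅛) + 8*(-⅙)) = -5*(-√T/8 - 4/3) = -5*(-4/3 - √T/8) = 20/3 + 5*√T/8)
Z(n) = 0
√(Z(S((L - 6)/(-6 + 4))) - 7128) = √(0 - 7128) = √(-7128) = 18*I*√22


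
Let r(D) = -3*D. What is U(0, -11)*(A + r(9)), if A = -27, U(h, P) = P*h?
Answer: 0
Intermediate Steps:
U(0, -11)*(A + r(9)) = (-11*0)*(-27 - 3*9) = 0*(-27 - 27) = 0*(-54) = 0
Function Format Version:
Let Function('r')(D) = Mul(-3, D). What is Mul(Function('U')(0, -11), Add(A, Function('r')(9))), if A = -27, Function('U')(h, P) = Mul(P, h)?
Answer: 0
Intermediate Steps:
Mul(Function('U')(0, -11), Add(A, Function('r')(9))) = Mul(Mul(-11, 0), Add(-27, Mul(-3, 9))) = Mul(0, Add(-27, -27)) = Mul(0, -54) = 0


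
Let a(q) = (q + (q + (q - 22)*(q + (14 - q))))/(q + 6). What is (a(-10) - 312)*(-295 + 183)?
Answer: 21840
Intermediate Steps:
a(q) = (-308 + 16*q)/(6 + q) (a(q) = (q + (q + (-22 + q)*14))/(6 + q) = (q + (q + (-308 + 14*q)))/(6 + q) = (q + (-308 + 15*q))/(6 + q) = (-308 + 16*q)/(6 + q))
(a(-10) - 312)*(-295 + 183) = (4*(-77 + 4*(-10))/(6 - 10) - 312)*(-295 + 183) = (4*(-77 - 40)/(-4) - 312)*(-112) = (4*(-1/4)*(-117) - 312)*(-112) = (117 - 312)*(-112) = -195*(-112) = 21840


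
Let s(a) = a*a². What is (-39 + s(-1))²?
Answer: 1600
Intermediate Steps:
s(a) = a³
(-39 + s(-1))² = (-39 + (-1)³)² = (-39 - 1)² = (-40)² = 1600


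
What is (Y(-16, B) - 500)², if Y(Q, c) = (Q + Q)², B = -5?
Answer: 274576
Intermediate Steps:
Y(Q, c) = 4*Q² (Y(Q, c) = (2*Q)² = 4*Q²)
(Y(-16, B) - 500)² = (4*(-16)² - 500)² = (4*256 - 500)² = (1024 - 500)² = 524² = 274576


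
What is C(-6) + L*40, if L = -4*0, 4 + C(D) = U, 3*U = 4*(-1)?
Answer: -16/3 ≈ -5.3333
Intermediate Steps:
U = -4/3 (U = (4*(-1))/3 = (⅓)*(-4) = -4/3 ≈ -1.3333)
C(D) = -16/3 (C(D) = -4 - 4/3 = -16/3)
L = 0
C(-6) + L*40 = -16/3 + 0*40 = -16/3 + 0 = -16/3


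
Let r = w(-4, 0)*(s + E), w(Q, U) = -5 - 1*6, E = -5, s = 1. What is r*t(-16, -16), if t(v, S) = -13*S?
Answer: 9152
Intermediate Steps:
w(Q, U) = -11 (w(Q, U) = -5 - 6 = -11)
r = 44 (r = -11*(1 - 5) = -11*(-4) = 44)
r*t(-16, -16) = 44*(-13*(-16)) = 44*208 = 9152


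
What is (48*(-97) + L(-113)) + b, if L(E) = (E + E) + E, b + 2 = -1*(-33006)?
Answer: 28009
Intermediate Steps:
b = 33004 (b = -2 - 1*(-33006) = -2 + 33006 = 33004)
L(E) = 3*E (L(E) = 2*E + E = 3*E)
(48*(-97) + L(-113)) + b = (48*(-97) + 3*(-113)) + 33004 = (-4656 - 339) + 33004 = -4995 + 33004 = 28009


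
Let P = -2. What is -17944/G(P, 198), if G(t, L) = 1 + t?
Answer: 17944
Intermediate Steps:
-17944/G(P, 198) = -17944/(1 - 2) = -17944/(-1) = -17944*(-1) = 17944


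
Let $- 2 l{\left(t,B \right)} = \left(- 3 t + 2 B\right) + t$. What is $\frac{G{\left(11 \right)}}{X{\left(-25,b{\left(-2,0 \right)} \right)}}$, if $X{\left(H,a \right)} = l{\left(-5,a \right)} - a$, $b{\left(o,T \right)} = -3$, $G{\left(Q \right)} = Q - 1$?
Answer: $10$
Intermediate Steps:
$G{\left(Q \right)} = -1 + Q$
$l{\left(t,B \right)} = t - B$ ($l{\left(t,B \right)} = - \frac{\left(- 3 t + 2 B\right) + t}{2} = - \frac{- 2 t + 2 B}{2} = t - B$)
$X{\left(H,a \right)} = -5 - 2 a$ ($X{\left(H,a \right)} = \left(-5 - a\right) - a = -5 - 2 a$)
$\frac{G{\left(11 \right)}}{X{\left(-25,b{\left(-2,0 \right)} \right)}} = \frac{-1 + 11}{-5 - -6} = \frac{10}{-5 + 6} = \frac{10}{1} = 10 \cdot 1 = 10$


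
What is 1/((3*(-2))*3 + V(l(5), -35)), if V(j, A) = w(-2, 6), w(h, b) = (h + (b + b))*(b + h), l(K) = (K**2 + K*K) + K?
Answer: 1/22 ≈ 0.045455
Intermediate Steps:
l(K) = K + 2*K**2 (l(K) = (K**2 + K**2) + K = 2*K**2 + K = K + 2*K**2)
w(h, b) = (b + h)*(h + 2*b) (w(h, b) = (h + 2*b)*(b + h) = (b + h)*(h + 2*b))
V(j, A) = 40 (V(j, A) = (-2)**2 + 2*6**2 + 3*6*(-2) = 4 + 2*36 - 36 = 4 + 72 - 36 = 40)
1/((3*(-2))*3 + V(l(5), -35)) = 1/((3*(-2))*3 + 40) = 1/(-6*3 + 40) = 1/(-18 + 40) = 1/22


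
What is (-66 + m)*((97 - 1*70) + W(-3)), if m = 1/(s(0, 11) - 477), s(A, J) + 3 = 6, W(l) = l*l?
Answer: -187710/79 ≈ -2376.1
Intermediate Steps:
W(l) = l²
s(A, J) = 3 (s(A, J) = -3 + 6 = 3)
m = -1/474 (m = 1/(3 - 477) = 1/(-474) = -1/474 ≈ -0.0021097)
(-66 + m)*((97 - 1*70) + W(-3)) = (-66 - 1/474)*((97 - 1*70) + (-3)²) = -31285*((97 - 70) + 9)/474 = -31285*(27 + 9)/474 = -31285/474*36 = -187710/79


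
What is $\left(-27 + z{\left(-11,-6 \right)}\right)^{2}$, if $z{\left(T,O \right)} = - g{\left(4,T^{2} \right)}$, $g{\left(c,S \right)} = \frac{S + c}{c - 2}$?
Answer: $\frac{32041}{4} \approx 8010.3$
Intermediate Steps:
$g{\left(c,S \right)} = \frac{S + c}{-2 + c}$
$z{\left(T,O \right)} = -2 - \frac{T^{2}}{2}$ ($z{\left(T,O \right)} = - \frac{T^{2} + 4}{-2 + 4} = - \frac{4 + T^{2}}{2} = - (2 + \frac{T^{2}}{2}) = -2 - \frac{T^{2}}{2}$)
$\left(-27 + z{\left(-11,-6 \right)}\right)^{2} = \left(-27 - \left(2 + \frac{\left(-11\right)^{2}}{2}\right)\right)^{2} = \left(-27 - \frac{125}{2}\right)^{2} = \left(- \frac{179}{2}\right)^{2} = \frac{32041}{4}$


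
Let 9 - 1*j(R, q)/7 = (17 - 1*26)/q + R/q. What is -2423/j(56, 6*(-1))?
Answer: -14538/707 ≈ -20.563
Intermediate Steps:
j(R, q) = 63 + 63/q - 7*R/q (j(R, q) = 63 - 7*((17 - 1*26)/q + R/q) = 63 - 7*((17 - 26)/q + R/q) = 63 - 7*(-9/q + R/q) = 63 + (63/q - 7*R/q) = 63 + 63/q - 7*R/q)
-2423/j(56, 6*(-1)) = -2423*(-6/(7*(9 - 1*56 + 9*(6*(-1))))) = -2423*(-6/(7*(9 - 56 + 9*(-6)))) = -2423*(-6/(7*(9 - 56 - 54))) = -2423/(7*(-⅙)*(-101)) = -2423/707/6 = -2423*6/707 = -14538/707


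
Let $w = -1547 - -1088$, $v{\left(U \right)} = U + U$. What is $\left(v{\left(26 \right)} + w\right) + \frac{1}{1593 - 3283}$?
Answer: $- \frac{687831}{1690} \approx -407.0$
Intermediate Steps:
$v{\left(U \right)} = 2 U$
$w = -459$ ($w = -1547 + 1088 = -459$)
$\left(v{\left(26 \right)} + w\right) + \frac{1}{1593 - 3283} = \left(2 \cdot 26 - 459\right) + \frac{1}{1593 - 3283} = \left(52 - 459\right) + \frac{1}{-1690} = -407 - \frac{1}{1690} = - \frac{687831}{1690}$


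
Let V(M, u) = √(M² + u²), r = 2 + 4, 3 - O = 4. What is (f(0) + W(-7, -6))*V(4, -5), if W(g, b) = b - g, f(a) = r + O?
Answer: 6*√41 ≈ 38.419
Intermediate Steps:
O = -1 (O = 3 - 1*4 = 3 - 4 = -1)
r = 6
f(a) = 5 (f(a) = 6 - 1 = 5)
(f(0) + W(-7, -6))*V(4, -5) = (5 + (-6 - 1*(-7)))*√(4² + (-5)²) = (5 + (-6 + 7))*√(16 + 25) = (5 + 1)*√41 = 6*√41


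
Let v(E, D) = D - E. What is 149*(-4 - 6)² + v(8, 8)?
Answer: 14900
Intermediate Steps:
149*(-4 - 6)² + v(8, 8) = 149*(-4 - 6)² + (8 - 1*8) = 149*(-10)² + (8 - 8) = 149*100 + 0 = 14900 + 0 = 14900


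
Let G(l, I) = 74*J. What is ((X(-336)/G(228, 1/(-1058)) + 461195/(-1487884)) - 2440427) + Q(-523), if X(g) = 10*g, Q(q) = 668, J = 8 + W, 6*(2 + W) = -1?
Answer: -134313345633179/55051708 ≈ -2.4398e+6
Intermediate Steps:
W = -13/6 (W = -2 + (1/6)*(-1) = -2 - 1/6 = -13/6 ≈ -2.1667)
J = 35/6 (J = 8 - 13/6 = 35/6 ≈ 5.8333)
G(l, I) = 1295/3 (G(l, I) = 74*(35/6) = 1295/3)
((X(-336)/G(228, 1/(-1058)) + 461195/(-1487884)) - 2440427) + Q(-523) = (((10*(-336))/(1295/3) + 461195/(-1487884)) - 2440427) + 668 = ((-3360*3/1295 + 461195*(-1/1487884)) - 2440427) + 668 = ((-288/37 - 461195/1487884) - 2440427) + 668 = (-445574807/55051708 - 2440427) + 668 = -134350120174123/55051708 + 668 = -134313345633179/55051708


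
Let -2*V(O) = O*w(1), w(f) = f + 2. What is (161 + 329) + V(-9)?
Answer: 1007/2 ≈ 503.50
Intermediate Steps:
w(f) = 2 + f
V(O) = -3*O/2 (V(O) = -O*(2 + 1)/2 = -O*3/2 = -3*O/2)
(161 + 329) + V(-9) = (161 + 329) - 3/2*(-9) = 490 + 27/2 = 1007/2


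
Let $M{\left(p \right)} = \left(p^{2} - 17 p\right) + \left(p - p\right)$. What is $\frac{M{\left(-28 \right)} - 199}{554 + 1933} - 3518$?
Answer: $- \frac{8748205}{2487} \approx -3517.6$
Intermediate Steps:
$M{\left(p \right)} = p^{2} - 17 p$ ($M{\left(p \right)} = \left(p^{2} - 17 p\right) + 0 = p^{2} - 17 p$)
$\frac{M{\left(-28 \right)} - 199}{554 + 1933} - 3518 = \frac{- 28 \left(-17 - 28\right) - 199}{554 + 1933} - 3518 = \frac{\left(-28\right) \left(-45\right) - 199}{2487} - 3518 = \left(1260 - 199\right) \frac{1}{2487} - 3518 = 1061 \cdot \frac{1}{2487} - 3518 = \frac{1061}{2487} - 3518 = - \frac{8748205}{2487}$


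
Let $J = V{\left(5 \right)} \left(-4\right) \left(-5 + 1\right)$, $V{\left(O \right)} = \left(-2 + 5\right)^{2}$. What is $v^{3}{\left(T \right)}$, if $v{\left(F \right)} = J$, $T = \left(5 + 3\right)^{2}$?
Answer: $2985984$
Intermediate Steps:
$V{\left(O \right)} = 9$ ($V{\left(O \right)} = 3^{2} = 9$)
$T = 64$ ($T = 8^{2} = 64$)
$J = 144$ ($J = 9 \left(-4\right) \left(-5 + 1\right) = \left(-36\right) \left(-4\right) = 144$)
$v{\left(F \right)} = 144$
$v^{3}{\left(T \right)} = 144^{3} = 2985984$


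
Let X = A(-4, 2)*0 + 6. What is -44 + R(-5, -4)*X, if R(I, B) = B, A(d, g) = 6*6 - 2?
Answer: -68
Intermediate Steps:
A(d, g) = 34 (A(d, g) = 36 - 2 = 34)
X = 6 (X = 34*0 + 6 = 0 + 6 = 6)
-44 + R(-5, -4)*X = -44 - 4*6 = -44 - 24 = -68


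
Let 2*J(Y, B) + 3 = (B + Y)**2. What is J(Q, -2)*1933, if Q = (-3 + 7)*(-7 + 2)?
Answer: 929773/2 ≈ 4.6489e+5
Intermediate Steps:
Q = -20 (Q = 4*(-5) = -20)
J(Y, B) = -3/2 + (B + Y)**2/2
J(Q, -2)*1933 = (-3/2 + (-2 - 20)**2/2)*1933 = (-3/2 + (1/2)*(-22)**2)*1933 = (-3/2 + (1/2)*484)*1933 = (-3/2 + 242)*1933 = (481/2)*1933 = 929773/2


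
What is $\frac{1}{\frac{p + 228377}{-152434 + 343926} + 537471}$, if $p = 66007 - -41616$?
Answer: $\frac{6839}{3675776169} \approx 1.8606 \cdot 10^{-6}$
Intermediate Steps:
$p = 107623$ ($p = 66007 + 41616 = 107623$)
$\frac{1}{\frac{p + 228377}{-152434 + 343926} + 537471} = \frac{1}{\frac{107623 + 228377}{-152434 + 343926} + 537471} = \frac{1}{\frac{336000}{191492} + 537471} = \frac{1}{336000 \cdot \frac{1}{191492} + 537471} = \frac{1}{\frac{12000}{6839} + 537471} = \frac{1}{\frac{3675776169}{6839}} = \frac{6839}{3675776169}$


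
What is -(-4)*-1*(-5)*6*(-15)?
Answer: -1800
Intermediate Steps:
-(-4)*-1*(-5)*6*(-15) = -(-4)*5*6*(-15) = -(-4)*30*(-15) = -4*(-30)*(-15) = 120*(-15) = -1800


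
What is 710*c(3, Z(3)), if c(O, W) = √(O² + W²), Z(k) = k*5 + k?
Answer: 2130*√37 ≈ 12956.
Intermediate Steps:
Z(k) = 6*k (Z(k) = 5*k + k = 6*k)
710*c(3, Z(3)) = 710*√(3² + (6*3)²) = 710*√(9 + 18²) = 710*√(9 + 324) = 710*√333 = 710*(3*√37) = 2130*√37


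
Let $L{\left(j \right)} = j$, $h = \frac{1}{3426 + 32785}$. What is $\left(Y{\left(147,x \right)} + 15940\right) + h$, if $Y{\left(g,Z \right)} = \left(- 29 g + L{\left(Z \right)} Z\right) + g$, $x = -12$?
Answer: $\frac{433373249}{36211} \approx 11968.0$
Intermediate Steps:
$h = \frac{1}{36211} \approx 2.7616 \cdot 10^{-5}$
$Y{\left(g,Z \right)} = Z^{2} - 28 g$ ($Y{\left(g,Z \right)} = \left(- 29 g + Z Z\right) + g = \left(- 29 g + Z^{2}\right) + g = \left(Z^{2} - 29 g\right) + g = Z^{2} - 28 g$)
$\left(Y{\left(147,x \right)} + 15940\right) + h = \left(\left(\left(-12\right)^{2} - 4116\right) + 15940\right) + \frac{1}{36211} = \left(\left(144 - 4116\right) + 15940\right) + \frac{1}{36211} = \left(-3972 + 15940\right) + \frac{1}{36211} = 11968 + \frac{1}{36211} = \frac{433373249}{36211}$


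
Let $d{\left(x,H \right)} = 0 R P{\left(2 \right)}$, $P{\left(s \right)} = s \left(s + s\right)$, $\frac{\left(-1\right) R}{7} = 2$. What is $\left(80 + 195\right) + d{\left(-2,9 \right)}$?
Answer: $275$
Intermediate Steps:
$R = -14$ ($R = \left(-7\right) 2 = -14$)
$P{\left(s \right)} = 2 s^{2}$ ($P{\left(s \right)} = s 2 s = 2 s^{2}$)
$d{\left(x,H \right)} = 0$ ($d{\left(x,H \right)} = 0 \left(-14\right) 2 \cdot 2^{2} = 0 \cdot 2 \cdot 4 = 0 \cdot 8 = 0$)
$\left(80 + 195\right) + d{\left(-2,9 \right)} = \left(80 + 195\right) + 0 = 275 + 0 = 275$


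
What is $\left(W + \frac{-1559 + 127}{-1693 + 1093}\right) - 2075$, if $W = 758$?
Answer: $- \frac{98596}{75} \approx -1314.6$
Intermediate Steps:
$\left(W + \frac{-1559 + 127}{-1693 + 1093}\right) - 2075 = \left(758 + \frac{-1559 + 127}{-1693 + 1093}\right) - 2075 = \left(758 - \frac{1432}{-600}\right) - 2075 = \left(758 - - \frac{179}{75}\right) - 2075 = \left(758 + \frac{179}{75}\right) - 2075 = \frac{57029}{75} - 2075 = - \frac{98596}{75}$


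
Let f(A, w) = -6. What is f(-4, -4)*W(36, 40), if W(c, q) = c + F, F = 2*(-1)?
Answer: -204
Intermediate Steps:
F = -2
W(c, q) = -2 + c (W(c, q) = c - 2 = -2 + c)
f(-4, -4)*W(36, 40) = -6*(-2 + 36) = -6*34 = -204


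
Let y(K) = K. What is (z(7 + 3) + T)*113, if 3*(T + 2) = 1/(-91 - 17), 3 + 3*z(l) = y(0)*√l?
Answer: -109949/324 ≈ -339.35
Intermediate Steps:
z(l) = -1 (z(l) = -1 + (0*√l)/3 = -1 + (⅓)*0 = -1 + 0 = -1)
T = -649/324 (T = -2 + 1/(3*(-91 - 17)) = -2 + (⅓)/(-108) = -2 + (⅓)*(-1/108) = -2 - 1/324 = -649/324 ≈ -2.0031)
(z(7 + 3) + T)*113 = (-1 - 649/324)*113 = -973/324*113 = -109949/324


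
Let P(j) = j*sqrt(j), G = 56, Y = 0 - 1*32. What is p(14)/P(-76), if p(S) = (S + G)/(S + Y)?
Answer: -35*I*sqrt(19)/25992 ≈ -0.0058696*I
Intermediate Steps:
Y = -32 (Y = 0 - 32 = -32)
P(j) = j**(3/2)
p(S) = (56 + S)/(-32 + S) (p(S) = (S + 56)/(S - 32) = (56 + S)/(-32 + S))
p(14)/P(-76) = ((56 + 14)/(-32 + 14))/((-76)**(3/2)) = (70/(-18))/((-152*I*sqrt(19))) = (-1/18*70)*(I*sqrt(19)/2888) = -35*I*sqrt(19)/25992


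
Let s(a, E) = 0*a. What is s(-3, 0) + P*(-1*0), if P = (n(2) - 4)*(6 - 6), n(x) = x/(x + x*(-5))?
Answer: 0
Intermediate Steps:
s(a, E) = 0
n(x) = -¼ (n(x) = x/(x - 5*x) = x/((-4*x)) = x*(-1/(4*x)) = -¼)
P = 0 (P = (-¼ - 4)*(6 - 6) = -17/4*0 = 0)
s(-3, 0) + P*(-1*0) = 0 + 0*(-1*0) = 0 + 0*0 = 0 + 0 = 0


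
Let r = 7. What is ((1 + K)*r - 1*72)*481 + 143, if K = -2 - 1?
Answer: -41223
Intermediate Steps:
K = -3
((1 + K)*r - 1*72)*481 + 143 = ((1 - 3)*7 - 1*72)*481 + 143 = (-2*7 - 72)*481 + 143 = (-14 - 72)*481 + 143 = -86*481 + 143 = -41366 + 143 = -41223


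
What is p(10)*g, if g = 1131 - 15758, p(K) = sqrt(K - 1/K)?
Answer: -43881*sqrt(110)/10 ≈ -46023.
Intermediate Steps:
g = -14627
p(10)*g = sqrt(10 - 1/10)*(-14627) = sqrt(99/10)*(-14627) = (3*sqrt(110)/10)*(-14627) = -43881*sqrt(110)/10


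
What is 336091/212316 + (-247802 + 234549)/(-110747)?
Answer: 3079607225/1808720004 ≈ 1.7026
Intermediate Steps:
336091/212316 + (-247802 + 234549)/(-110747) = 336091*(1/212316) - 13253*(-1/110747) = 336091/212316 + 13253/110747 = 3079607225/1808720004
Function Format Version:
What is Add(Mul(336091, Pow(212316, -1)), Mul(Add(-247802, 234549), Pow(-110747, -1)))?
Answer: Rational(3079607225, 1808720004) ≈ 1.7026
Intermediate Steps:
Add(Mul(336091, Pow(212316, -1)), Mul(Add(-247802, 234549), Pow(-110747, -1))) = Add(Mul(336091, Rational(1, 212316)), Mul(-13253, Rational(-1, 110747))) = Add(Rational(336091, 212316), Rational(13253, 110747)) = Rational(3079607225, 1808720004)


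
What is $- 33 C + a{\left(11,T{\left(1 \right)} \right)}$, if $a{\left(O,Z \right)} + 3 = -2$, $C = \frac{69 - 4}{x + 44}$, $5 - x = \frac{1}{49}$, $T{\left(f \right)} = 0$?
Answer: $- \frac{7807}{160} \approx -48.794$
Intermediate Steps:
$x = \frac{244}{49}$ ($x = 5 - \frac{1}{49} = \frac{244}{49} \approx 4.9796$)
$C = \frac{637}{480}$ ($C = \frac{69 - 4}{\frac{244}{49} + 44} = \frac{65}{\frac{2400}{49}} = 65 \cdot \frac{49}{2400} = \frac{637}{480} \approx 1.3271$)
$a{\left(O,Z \right)} = -5$ ($a{\left(O,Z \right)} = -3 - 2 = -5$)
$- 33 C + a{\left(11,T{\left(1 \right)} \right)} = \left(-33\right) \frac{637}{480} - 5 = - \frac{7007}{160} - 5 = - \frac{7807}{160}$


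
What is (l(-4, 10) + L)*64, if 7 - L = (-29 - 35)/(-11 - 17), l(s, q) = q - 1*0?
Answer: 6592/7 ≈ 941.71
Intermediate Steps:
l(s, q) = q (l(s, q) = q + 0 = q)
L = 33/7 (L = 7 - (-29 - 35)/(-11 - 17) = 7 - (-64)/(-28) = 7 - (-64)*(-1)/28 = 7 - 1*16/7 = 7 - 16/7 = 33/7 ≈ 4.7143)
(l(-4, 10) + L)*64 = (10 + 33/7)*64 = (103/7)*64 = 6592/7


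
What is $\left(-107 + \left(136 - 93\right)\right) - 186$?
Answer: $-250$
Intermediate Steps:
$\left(-107 + \left(136 - 93\right)\right) - 186 = \left(-107 + 43\right) - 186 = -64 - 186 = -250$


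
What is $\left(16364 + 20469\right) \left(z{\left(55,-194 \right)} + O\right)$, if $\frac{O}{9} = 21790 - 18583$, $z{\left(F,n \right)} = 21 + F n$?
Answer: $670876262$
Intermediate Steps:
$O = 28863$ ($O = 9 \left(21790 - 18583\right) = 9 \cdot 3207 = 28863$)
$\left(16364 + 20469\right) \left(z{\left(55,-194 \right)} + O\right) = \left(16364 + 20469\right) \left(\left(21 + 55 \left(-194\right)\right) + 28863\right) = 36833 \left(\left(21 - 10670\right) + 28863\right) = 36833 \left(-10649 + 28863\right) = 36833 \cdot 18214 = 670876262$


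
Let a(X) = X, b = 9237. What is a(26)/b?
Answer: 26/9237 ≈ 0.0028148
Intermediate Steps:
a(26)/b = 26/9237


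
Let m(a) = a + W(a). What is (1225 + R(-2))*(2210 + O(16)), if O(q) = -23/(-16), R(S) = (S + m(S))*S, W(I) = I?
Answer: 43768771/16 ≈ 2.7355e+6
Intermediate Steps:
m(a) = 2*a (m(a) = a + a = 2*a)
R(S) = 3*S**2 (R(S) = (S + 2*S)*S = (3*S)*S = 3*S**2)
O(q) = 23/16 (O(q) = -23*(-1/16) = 23/16)
(1225 + R(-2))*(2210 + O(16)) = (1225 + 3*(-2)**2)*(2210 + 23/16) = (1225 + 3*4)*(35383/16) = (1225 + 12)*(35383/16) = 1237*(35383/16) = 43768771/16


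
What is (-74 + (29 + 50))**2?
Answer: 25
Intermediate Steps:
(-74 + (29 + 50))**2 = (-74 + 79)**2 = 5**2 = 25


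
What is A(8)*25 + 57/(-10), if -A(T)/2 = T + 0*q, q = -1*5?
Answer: -4057/10 ≈ -405.70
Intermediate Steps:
q = -5
A(T) = -2*T (A(T) = -2*(T + 0*(-5)) = -2*(T + 0) = -2*T)
A(8)*25 + 57/(-10) = -2*8*25 + 57/(-10) = -16*25 + 57*(-⅒) = -400 - 57/10 = -4057/10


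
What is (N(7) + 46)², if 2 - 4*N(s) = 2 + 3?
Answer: 32761/16 ≈ 2047.6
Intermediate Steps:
N(s) = -¾ (N(s) = ½ - (2 + 3)/4 = ½ - ¼*5 = ½ - 5/4 = -¾)
(N(7) + 46)² = (-¾ + 46)² = (181/4)² = 32761/16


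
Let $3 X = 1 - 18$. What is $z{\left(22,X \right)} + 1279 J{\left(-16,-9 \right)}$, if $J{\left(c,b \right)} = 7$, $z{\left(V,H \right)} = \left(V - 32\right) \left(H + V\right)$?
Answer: $\frac{26369}{3} \approx 8789.7$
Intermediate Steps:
$X = - \frac{17}{3}$ ($X = \frac{1 - 18}{3} = \frac{1}{3} \left(-17\right) = - \frac{17}{3} \approx -5.6667$)
$z{\left(V,H \right)} = \left(-32 + V\right) \left(H + V\right)$
$z{\left(22,X \right)} + 1279 J{\left(-16,-9 \right)} = \left(22^{2} - - \frac{544}{3} - 704 - \frac{374}{3}\right) + 1279 \cdot 7 = \left(484 + \frac{544}{3} - 704 - \frac{374}{3}\right) + 8953 = - \frac{490}{3} + 8953 = \frac{26369}{3}$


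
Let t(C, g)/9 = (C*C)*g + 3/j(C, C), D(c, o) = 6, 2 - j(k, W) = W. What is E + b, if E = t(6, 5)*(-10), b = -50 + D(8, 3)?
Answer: -32353/2 ≈ -16177.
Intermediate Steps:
j(k, W) = 2 - W
b = -44 (b = -50 + 6 = -44)
t(C, g) = 27/(2 - C) + 9*g*C**2 (t(C, g) = 9*((C*C)*g + 3/(2 - C)) = 9*(C**2*g + 3/(2 - C)) = 9*(g*C**2 + 3/(2 - C)) = 9*(3/(2 - C) + g*C**2) = 27/(2 - C) + 9*g*C**2)
E = -32265/2 (E = (9*(-3 + 5*6**2*(-2 + 6))/(-2 + 6))*(-10) = (9*(-3 + 5*36*4)/4)*(-10) = (9*(1/4)*(-3 + 720))*(-10) = (9*(1/4)*717)*(-10) = (6453/4)*(-10) = -32265/2 ≈ -16133.)
E + b = -32265/2 - 44 = -32353/2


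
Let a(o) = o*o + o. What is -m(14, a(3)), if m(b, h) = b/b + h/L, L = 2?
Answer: -7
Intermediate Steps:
a(o) = o + o² (a(o) = o² + o = o + o²)
m(b, h) = 1 + h/2 (m(b, h) = b/b + h/2 = 1 + h*(½) = 1 + h/2)
-m(14, a(3)) = -(1 + (3*(1 + 3))/2) = -(1 + (3*4)/2) = -(1 + (½)*12) = -(1 + 6) = -1*7 = -7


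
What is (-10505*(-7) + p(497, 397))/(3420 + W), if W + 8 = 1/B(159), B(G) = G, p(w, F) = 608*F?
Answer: 50070849/542509 ≈ 92.295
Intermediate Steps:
W = -1271/159 (W = -8 + 1/159 = -1271/159 ≈ -7.9937)
(-10505*(-7) + p(497, 397))/(3420 + W) = (-10505*(-7) + 608*397)/(3420 - 1271/159) = (73535 + 241376)/(542509/159) = 314911*(159/542509) = 50070849/542509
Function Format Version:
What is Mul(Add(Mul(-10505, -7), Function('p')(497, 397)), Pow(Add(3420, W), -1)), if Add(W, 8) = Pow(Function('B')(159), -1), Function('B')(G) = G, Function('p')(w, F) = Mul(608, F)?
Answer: Rational(50070849, 542509) ≈ 92.295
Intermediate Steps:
W = Rational(-1271, 159) (W = Add(-8, Pow(159, -1)) = Add(-8, Rational(1, 159)) = Rational(-1271, 159) ≈ -7.9937)
Mul(Add(Mul(-10505, -7), Function('p')(497, 397)), Pow(Add(3420, W), -1)) = Mul(Add(Mul(-10505, -7), Mul(608, 397)), Pow(Add(3420, Rational(-1271, 159)), -1)) = Mul(Add(73535, 241376), Pow(Rational(542509, 159), -1)) = Mul(314911, Rational(159, 542509)) = Rational(50070849, 542509)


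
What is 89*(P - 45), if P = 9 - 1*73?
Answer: -9701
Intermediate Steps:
P = -64 (P = 9 - 73 = -64)
89*(P - 45) = 89*(-64 - 45) = 89*(-109) = -9701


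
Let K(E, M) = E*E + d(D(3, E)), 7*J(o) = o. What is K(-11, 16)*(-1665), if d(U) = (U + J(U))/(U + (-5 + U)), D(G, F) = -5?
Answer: -1414695/7 ≈ -2.0210e+5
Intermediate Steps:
J(o) = o/7
d(U) = 8*U/(7*(-5 + 2*U)) (d(U) = (U + U/7)/(U + (-5 + U)) = (8*U/7)/(-5 + 2*U) = 8*U/(7*(-5 + 2*U)))
K(E, M) = 8/21 + E**2 (K(E, M) = E*E + (8/7)*(-5)/(-5 + 2*(-5)) = E**2 + (8/7)*(-5)/(-5 - 10) = E**2 + (8/7)*(-5)/(-15) = E**2 + (8/7)*(-5)*(-1/15) = E**2 + 8/21 = 8/21 + E**2)
K(-11, 16)*(-1665) = (8/21 + (-11)**2)*(-1665) = (8/21 + 121)*(-1665) = (2549/21)*(-1665) = -1414695/7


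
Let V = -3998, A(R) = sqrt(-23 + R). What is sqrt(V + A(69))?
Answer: sqrt(-3998 + sqrt(46)) ≈ 63.176*I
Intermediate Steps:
sqrt(V + A(69)) = sqrt(-3998 + sqrt(-23 + 69)) = sqrt(-3998 + sqrt(46))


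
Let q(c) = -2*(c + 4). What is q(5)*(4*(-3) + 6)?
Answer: 108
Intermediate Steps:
q(c) = -8 - 2*c (q(c) = -2*(4 + c) = -8 - 2*c)
q(5)*(4*(-3) + 6) = (-8 - 2*5)*(4*(-3) + 6) = (-8 - 10)*(-12 + 6) = -18*(-6) = 108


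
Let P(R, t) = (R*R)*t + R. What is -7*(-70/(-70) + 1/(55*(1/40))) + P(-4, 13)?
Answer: 2111/11 ≈ 191.91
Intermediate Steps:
P(R, t) = R + t*R² (P(R, t) = R²*t + R = t*R² + R = R + t*R²)
-7*(-70/(-70) + 1/(55*(1/40))) + P(-4, 13) = -7*(-70/(-70) + 1/(55*(1/40))) - 4*(1 - 4*13) = -7*(-70*(-1/70) + 1/(55*(1/40))) - 4*(1 - 52) = -7*(1 + (1/55)*40) - 4*(-51) = -7*(1 + 8/11) + 204 = -7*19/11 + 204 = -133/11 + 204 = 2111/11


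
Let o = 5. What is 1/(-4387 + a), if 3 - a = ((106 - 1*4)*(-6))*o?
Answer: -1/1324 ≈ -0.00075529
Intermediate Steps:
a = 3063 (a = 3 - (106 - 1*4)*(-6)*5 = 3 - (106 - 4)*(-6)*5 = 3 - 102*(-6)*5 = 3 - (-612)*5 = 3 - 1*(-3060) = 3 + 3060 = 3063)
1/(-4387 + a) = 1/(-4387 + 3063) = 1/(-1324) = -1/1324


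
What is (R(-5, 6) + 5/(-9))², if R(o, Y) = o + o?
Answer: 9025/81 ≈ 111.42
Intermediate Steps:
R(o, Y) = 2*o
(R(-5, 6) + 5/(-9))² = (2*(-5) + 5/(-9))² = (-10 + 5*(-⅑))² = (-10 - 5/9)² = (-95/9)² = 9025/81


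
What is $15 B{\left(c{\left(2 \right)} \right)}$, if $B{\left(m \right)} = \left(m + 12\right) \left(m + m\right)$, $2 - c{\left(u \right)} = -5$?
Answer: $3990$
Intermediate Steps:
$c{\left(u \right)} = 7$ ($c{\left(u \right)} = 2 - -5 = 2 + 5 = 7$)
$B{\left(m \right)} = 2 m \left(12 + m\right)$ ($B{\left(m \right)} = \left(12 + m\right) 2 m = 2 m \left(12 + m\right)$)
$15 B{\left(c{\left(2 \right)} \right)} = 15 \cdot 2 \cdot 7 \left(12 + 7\right) = 15 \cdot 2 \cdot 7 \cdot 19 = 15 \cdot 266 = 3990$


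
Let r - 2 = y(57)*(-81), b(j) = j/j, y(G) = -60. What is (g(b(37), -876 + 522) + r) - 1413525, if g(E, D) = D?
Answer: -1409017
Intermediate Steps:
b(j) = 1
r = 4862 (r = 2 - 60*(-81) = 2 + 4860 = 4862)
(g(b(37), -876 + 522) + r) - 1413525 = ((-876 + 522) + 4862) - 1413525 = (-354 + 4862) - 1413525 = 4508 - 1413525 = -1409017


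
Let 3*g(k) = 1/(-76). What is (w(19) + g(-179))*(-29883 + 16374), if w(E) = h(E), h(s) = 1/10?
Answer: -25833/20 ≈ -1291.7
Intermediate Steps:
h(s) = ⅒
g(k) = -1/228 (g(k) = (⅓)/(-76) = (⅓)*(-1/76) = -1/228)
w(E) = ⅒
(w(19) + g(-179))*(-29883 + 16374) = (⅒ - 1/228)*(-29883 + 16374) = (109/1140)*(-13509) = -25833/20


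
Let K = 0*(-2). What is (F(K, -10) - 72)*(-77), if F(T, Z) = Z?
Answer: 6314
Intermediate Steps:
K = 0
(F(K, -10) - 72)*(-77) = (-10 - 72)*(-77) = -82*(-77) = 6314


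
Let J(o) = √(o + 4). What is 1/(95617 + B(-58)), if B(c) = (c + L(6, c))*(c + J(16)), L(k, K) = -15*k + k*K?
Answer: 24877/3093341581 + 992*√5/15466707905 ≈ 8.1855e-6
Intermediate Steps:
J(o) = √(4 + o)
L(k, K) = -15*k + K*k
B(c) = (-90 + 7*c)*(c + 2*√5) (B(c) = (c + 6*(-15 + c))*(c + √(4 + 16)) = (c + (-90 + 6*c))*(c + √20) = (-90 + 7*c)*(c + 2*√5))
1/(95617 + B(-58)) = 1/(95617 + (-180*√5 - 90*(-58) + 7*(-58)² + 14*(-58)*√5)) = 1/(95617 + (-180*√5 + 5220 + 7*3364 - 812*√5)) = 1/(95617 + (-180*√5 + 5220 + 23548 - 812*√5)) = 1/(95617 + (28768 - 992*√5)) = 1/(124385 - 992*√5)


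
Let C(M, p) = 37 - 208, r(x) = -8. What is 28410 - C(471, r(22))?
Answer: 28581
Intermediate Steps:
C(M, p) = -171
28410 - C(471, r(22)) = 28410 - 1*(-171) = 28410 + 171 = 28581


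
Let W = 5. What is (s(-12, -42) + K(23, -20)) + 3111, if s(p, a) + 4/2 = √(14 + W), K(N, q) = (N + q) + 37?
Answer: 3149 + √19 ≈ 3153.4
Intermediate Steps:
K(N, q) = 37 + N + q
s(p, a) = -2 + √19 (s(p, a) = -2 + √(14 + 5) = -2 + √19)
(s(-12, -42) + K(23, -20)) + 3111 = ((-2 + √19) + (37 + 23 - 20)) + 3111 = ((-2 + √19) + 40) + 3111 = (38 + √19) + 3111 = 3149 + √19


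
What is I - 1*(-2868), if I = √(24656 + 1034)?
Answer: 2868 + √25690 ≈ 3028.3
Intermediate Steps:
I = √25690 ≈ 160.28
I - 1*(-2868) = √25690 - 1*(-2868) = √25690 + 2868 = 2868 + √25690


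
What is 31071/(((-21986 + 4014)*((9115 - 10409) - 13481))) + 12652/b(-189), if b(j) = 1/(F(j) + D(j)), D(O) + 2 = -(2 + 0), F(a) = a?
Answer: -216132032205243/88512100 ≈ -2.4418e+6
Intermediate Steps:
D(O) = -4 (D(O) = -2 - (2 + 0) = -2 - 1*2 = -2 - 2 = -4)
b(j) = 1/(-4 + j) (b(j) = 1/(j - 4) = 1/(-4 + j))
31071/(((-21986 + 4014)*((9115 - 10409) - 13481))) + 12652/b(-189) = 31071/(((-21986 + 4014)*((9115 - 10409) - 13481))) + 12652/(1/(-4 - 189)) = 31071/((-17972*(-1294 - 13481))) + 12652/(1/(-193)) = 31071/((-17972*(-14775))) + 12652/(-1/193) = 31071/265536300 + 12652*(-193) = 31071*(1/265536300) - 2441836 = 10357/88512100 - 2441836 = -216132032205243/88512100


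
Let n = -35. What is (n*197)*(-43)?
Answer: 296485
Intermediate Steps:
(n*197)*(-43) = -35*197*(-43) = -6895*(-43) = 296485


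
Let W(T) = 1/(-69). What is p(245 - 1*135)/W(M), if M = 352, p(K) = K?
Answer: -7590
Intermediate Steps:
W(T) = -1/69
p(245 - 1*135)/W(M) = (245 - 1*135)/(-1/69) = (245 - 135)*(-69) = 110*(-69) = -7590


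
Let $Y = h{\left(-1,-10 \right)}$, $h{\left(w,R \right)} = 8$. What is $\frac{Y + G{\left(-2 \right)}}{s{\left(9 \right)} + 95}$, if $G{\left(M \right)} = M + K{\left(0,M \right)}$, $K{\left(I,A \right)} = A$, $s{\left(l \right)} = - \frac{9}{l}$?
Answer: $\frac{2}{47} \approx 0.042553$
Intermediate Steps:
$G{\left(M \right)} = 2 M$ ($G{\left(M \right)} = M + M = 2 M$)
$Y = 8$
$\frac{Y + G{\left(-2 \right)}}{s{\left(9 \right)} + 95} = \frac{8 + 2 \left(-2\right)}{- \frac{9}{9} + 95} = \frac{8 - 4}{\left(-9\right) \frac{1}{9} + 95} = \frac{1}{-1 + 95} \cdot 4 = \frac{1}{94} \cdot 4 = \frac{2}{47}$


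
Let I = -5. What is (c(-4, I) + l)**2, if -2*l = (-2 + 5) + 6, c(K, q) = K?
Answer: 289/4 ≈ 72.250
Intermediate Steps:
l = -9/2 (l = -((-2 + 5) + 6)/2 = -(3 + 6)/2 = -1/2*9 = -9/2 ≈ -4.5000)
(c(-4, I) + l)**2 = (-4 - 9/2)**2 = (-17/2)**2 = 289/4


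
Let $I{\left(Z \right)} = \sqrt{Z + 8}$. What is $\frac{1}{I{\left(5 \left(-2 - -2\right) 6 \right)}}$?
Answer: $\frac{\sqrt{2}}{4} \approx 0.35355$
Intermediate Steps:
$I{\left(Z \right)} = \sqrt{8 + Z}$
$\frac{1}{I{\left(5 \left(-2 - -2\right) 6 \right)}} = \frac{1}{\sqrt{8 + 5 \left(-2 - -2\right) 6}} = \frac{1}{\sqrt{8 + 5 \left(-2 + 2\right) 6}} = \frac{1}{\sqrt{8 + 5 \cdot 0 \cdot 6}} = \frac{1}{\sqrt{8 + 0 \cdot 6}} = \frac{1}{\sqrt{8 + 0}} = \frac{1}{\sqrt{8}} = \frac{1}{2 \sqrt{2}} = \frac{\sqrt{2}}{4}$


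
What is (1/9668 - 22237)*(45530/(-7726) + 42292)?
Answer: -35118442554634765/37347484 ≈ -9.4032e+8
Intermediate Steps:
(1/9668 - 22237)*(45530/(-7726) + 42292) = (1/9668 - 22237)*(45530*(-1/7726) + 42292) = -214987315*(-22765/3863 + 42292)/9668 = -214987315/9668*163351231/3863 = -35118442554634765/37347484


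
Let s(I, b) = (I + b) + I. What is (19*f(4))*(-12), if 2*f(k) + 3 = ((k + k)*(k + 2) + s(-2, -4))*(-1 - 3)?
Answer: 18582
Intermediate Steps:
s(I, b) = b + 2*I
f(k) = 29/2 - 4*k*(2 + k) (f(k) = -3/2 + (((k + k)*(k + 2) + (-4 + 2*(-2)))*(-1 - 3))/2 = -3/2 + (((2*k)*(2 + k) + (-4 - 4))*(-4))/2 = -3/2 + ((2*k*(2 + k) - 8)*(-4))/2 = -3/2 + ((-8 + 2*k*(2 + k))*(-4))/2 = -3/2 + (32 - 8*k*(2 + k))/2 = -3/2 + (16 - 4*k*(2 + k)) = 29/2 - 4*k*(2 + k))
(19*f(4))*(-12) = (19*(29/2 - 8*4 - 4*4**2))*(-12) = (19*(29/2 - 32 - 4*16))*(-12) = (19*(29/2 - 32 - 64))*(-12) = (19*(-163/2))*(-12) = -3097/2*(-12) = 18582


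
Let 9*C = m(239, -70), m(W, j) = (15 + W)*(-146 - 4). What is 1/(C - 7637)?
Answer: -3/35611 ≈ -8.4244e-5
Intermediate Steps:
m(W, j) = -2250 - 150*W (m(W, j) = (15 + W)*(-150) = -2250 - 150*W)
C = -12700/3 (C = (-2250 - 150*239)/9 = (-2250 - 35850)/9 = (⅑)*(-38100) = -12700/3 ≈ -4233.3)
1/(C - 7637) = 1/(-12700/3 - 7637) = 1/(-35611/3) = -3/35611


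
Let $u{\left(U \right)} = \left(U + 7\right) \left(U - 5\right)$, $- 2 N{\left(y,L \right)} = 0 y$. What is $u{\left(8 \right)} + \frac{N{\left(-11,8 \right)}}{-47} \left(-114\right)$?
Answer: $45$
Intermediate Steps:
$N{\left(y,L \right)} = 0$ ($N{\left(y,L \right)} = - \frac{0 y}{2} = \left(- \frac{1}{2}\right) 0 = 0$)
$u{\left(U \right)} = \left(-5 + U\right) \left(7 + U\right)$ ($u{\left(U \right)} = \left(7 + U\right) \left(-5 + U\right) = \left(-5 + U\right) \left(7 + U\right)$)
$u{\left(8 \right)} + \frac{N{\left(-11,8 \right)}}{-47} \left(-114\right) = \left(-35 + 8^{2} + 2 \cdot 8\right) + \frac{0}{-47} \left(-114\right) = \left(-35 + 64 + 16\right) + 0 \left(- \frac{1}{47}\right) \left(-114\right) = 45 + 0 \left(-114\right) = 45 + 0 = 45$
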